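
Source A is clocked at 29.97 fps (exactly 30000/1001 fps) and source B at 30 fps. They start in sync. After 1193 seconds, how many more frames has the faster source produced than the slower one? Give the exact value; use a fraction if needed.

35790/1001 frames

A emits 30000/1001 × 1193 = 35790000/1001 frames; B emits 30 × 1193 = 35790.
Difference = 35790/1001 frames (≈ 35.7542); B is ahead of A.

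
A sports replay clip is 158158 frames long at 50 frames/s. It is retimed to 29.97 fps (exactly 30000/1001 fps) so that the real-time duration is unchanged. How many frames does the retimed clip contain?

Target frames = source frames × (target rate / source rate) = 158158 × (30000/1001)/(50) = 158158 × 600/1001 = 94800.

94800 frames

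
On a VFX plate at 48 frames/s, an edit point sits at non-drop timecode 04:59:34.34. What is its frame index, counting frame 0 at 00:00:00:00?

frame 862786

Total seconds to the label: (4 × 3600 + 59 × 60 + 34) = 17974.
Frame index = 17974 × 48 + 34 = 862786.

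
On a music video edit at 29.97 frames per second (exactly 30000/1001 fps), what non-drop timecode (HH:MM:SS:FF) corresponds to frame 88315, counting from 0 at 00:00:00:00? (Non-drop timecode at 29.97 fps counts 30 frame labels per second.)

00:49:03:25

88315 ÷ 30 = 2943 full seconds, remainder 25 frames.
2943 s = 0 h 49 min 3 s.
Timecode: 00:49:03:25.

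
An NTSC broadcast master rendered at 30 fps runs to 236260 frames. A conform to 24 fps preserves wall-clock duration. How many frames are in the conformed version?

189008 frames

Target frames = source frames × (target rate / source rate) = 236260 × (24)/(30) = 236260 × 4/5 = 189008.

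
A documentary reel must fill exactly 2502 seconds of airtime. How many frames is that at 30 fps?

75060 frames

Frames = 2502 × 30 = 75060.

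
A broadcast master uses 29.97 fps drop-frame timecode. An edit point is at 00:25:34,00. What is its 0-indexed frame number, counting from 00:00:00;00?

Complete 10-minute blocks: 2, each 17982 frames → 35964.
Remaining 5 whole minutes in the current block: 1800 + 4 × 1798 = 8992 frames.
Within the current minute: 34 × 30 + 0 − 2 = 1018 (labels ;00/;01 skipped at this minute). Total = 35964 + 8992 + 1018 = 45974.

45974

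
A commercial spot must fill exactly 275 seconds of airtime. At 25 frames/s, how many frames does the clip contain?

6875 frames

Frames = 275 × 25 = 6875.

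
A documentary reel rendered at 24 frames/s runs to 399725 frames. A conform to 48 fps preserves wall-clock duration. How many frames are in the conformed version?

799450 frames

Frames at target rate = 399725 × (48) / (24) = 799450.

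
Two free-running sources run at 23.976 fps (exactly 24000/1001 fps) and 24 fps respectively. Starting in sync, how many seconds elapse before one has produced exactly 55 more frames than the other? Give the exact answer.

55055/24 seconds

The gap grows by |24 − 24000/1001| = 24/1001 frames per second.
Time for a 55-frame gap: 55 ÷ (24/1001) = 55055/24 s.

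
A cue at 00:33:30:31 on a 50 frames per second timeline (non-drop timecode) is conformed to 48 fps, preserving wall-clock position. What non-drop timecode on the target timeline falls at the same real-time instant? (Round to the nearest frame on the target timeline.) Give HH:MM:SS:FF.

Source frame index: (0×3600 + 33×60 + 30) × 50 + 31 = 100531.
Real time: 100531 / (50) = 100531/50 s.
Target frame: (100531/50) × (48) = 2412744/25 ≈ 96509.760 → 96510.
At 48 labels/s: frame 96510 → 00:33:30:30.

00:33:30:30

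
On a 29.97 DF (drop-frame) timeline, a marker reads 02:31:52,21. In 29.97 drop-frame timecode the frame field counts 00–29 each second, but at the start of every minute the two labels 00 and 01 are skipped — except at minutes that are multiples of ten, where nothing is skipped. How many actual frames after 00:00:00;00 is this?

As if non-drop at 30 labels/s: (2 × 3600 + 31 × 60 + 52) × 30 + 21 = 273381.
Minute boundaries passed: 151; those not divisible by 10: 151 − 15 = 136; dropped labels = 2 × 136 = 272.
Actual frame index = 273381 − 272 = 273109.

273109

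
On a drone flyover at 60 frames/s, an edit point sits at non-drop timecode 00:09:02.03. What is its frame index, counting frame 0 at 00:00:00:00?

frame 32523

Total seconds to the label: (0 × 3600 + 9 × 60 + 2) = 542.
Frame index = 542 × 60 + 3 = 32523.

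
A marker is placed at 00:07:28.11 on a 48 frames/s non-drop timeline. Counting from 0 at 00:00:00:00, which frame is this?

Total seconds to the label: (0 × 3600 + 7 × 60 + 28) = 448.
Frame index = 448 × 48 + 11 = 21515.

21515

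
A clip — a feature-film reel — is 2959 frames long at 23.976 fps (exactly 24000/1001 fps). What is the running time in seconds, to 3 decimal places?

123.415 seconds

Running time = 2959 × 1001/24000 = 2961959/24000 s ≈ 123.415 s.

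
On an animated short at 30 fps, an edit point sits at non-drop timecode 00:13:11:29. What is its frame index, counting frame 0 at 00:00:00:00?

Total seconds to the label: (0 × 3600 + 13 × 60 + 11) = 791.
Frame index = 791 × 30 + 29 = 23759.

frame 23759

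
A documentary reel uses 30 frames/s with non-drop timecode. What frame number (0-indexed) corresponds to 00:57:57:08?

frame 104318

Total seconds to the label: (0 × 3600 + 57 × 60 + 57) = 3477.
Frame index = 3477 × 30 + 8 = 104318.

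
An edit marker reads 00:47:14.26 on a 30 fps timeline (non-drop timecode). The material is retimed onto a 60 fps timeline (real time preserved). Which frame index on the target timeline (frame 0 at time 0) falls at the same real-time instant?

Source frame index: (0×3600 + 47×60 + 14) × 30 + 26 = 85046.
Real time: 85046 / (30) = 42523/15 s.
Target frame: (42523/15) × (60) = 170092.

frame 170092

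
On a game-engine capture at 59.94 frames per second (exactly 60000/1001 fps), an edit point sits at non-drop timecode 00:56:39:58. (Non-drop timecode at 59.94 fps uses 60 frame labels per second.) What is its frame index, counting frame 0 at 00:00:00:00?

frame 203998

Total seconds to the label: (0 × 3600 + 56 × 60 + 39) = 3399.
Frame index = 3399 × 60 + 58 = 203998.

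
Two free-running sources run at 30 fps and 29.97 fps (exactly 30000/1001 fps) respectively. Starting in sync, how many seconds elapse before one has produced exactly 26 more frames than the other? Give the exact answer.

The gap grows by |30000/1001 − 30| = 30/1001 frames per second.
Time for a 26-frame gap: 26 ÷ (30/1001) = 13013/15 s.

13013/15 seconds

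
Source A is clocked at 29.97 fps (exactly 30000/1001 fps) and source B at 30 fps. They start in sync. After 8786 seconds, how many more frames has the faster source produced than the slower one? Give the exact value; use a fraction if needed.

263580/1001 frames

A emits 30000/1001 × 8786 = 263580000/1001 frames; B emits 30 × 8786 = 263580.
Difference = 263580/1001 frames (≈ 263.3167); B is ahead of A.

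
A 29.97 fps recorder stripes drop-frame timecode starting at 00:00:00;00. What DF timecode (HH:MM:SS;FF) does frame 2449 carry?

00:01:21;21

Ten DF minutes hold 17982 frames, so frame 2449 lies in block 0 (frames 0–17981) with 2449 frames into that block.
The block's first minute is 1800 frames and the rest 1798 each; 2449 frames reaches minute 1, so 0 × 18 + 1 × 2 = 2 labels have been skipped so far.
Adding those back, label number 2449 + 2 = 2451 at 30 labels/s is 81 s + 21 f = 0 h 1 min 21 s frame 21, i.e. 00:01:21;21.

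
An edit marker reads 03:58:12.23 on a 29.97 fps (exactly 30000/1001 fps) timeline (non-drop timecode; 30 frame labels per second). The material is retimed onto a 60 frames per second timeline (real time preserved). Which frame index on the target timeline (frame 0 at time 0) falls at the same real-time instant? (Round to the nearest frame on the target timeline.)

Source frame index: (3×3600 + 58×60 + 12) × 30 + 23 = 428783.
Real time: 428783 / (30000/1001) = 429211783/30000 s.
Target frame: (429211783/30000) × (60) = 429211783/500 ≈ 858423.566 → 858424.

frame 858424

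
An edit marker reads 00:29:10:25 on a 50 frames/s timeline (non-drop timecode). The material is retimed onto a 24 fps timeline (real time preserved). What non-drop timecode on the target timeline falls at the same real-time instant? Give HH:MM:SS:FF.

00:29:10:12

Source frame index: (0×3600 + 29×60 + 10) × 50 + 25 = 87525.
Real time: 87525 / (50) = 3501/2 s.
Target frame: (3501/2) × (24) = 42012.
At 24 labels/s: frame 42012 → 00:29:10:12.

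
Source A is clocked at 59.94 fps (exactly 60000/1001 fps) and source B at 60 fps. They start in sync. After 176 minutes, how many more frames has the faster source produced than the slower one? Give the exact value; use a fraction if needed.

57600/91 frames

176 min = 10560 s.
A emits 60000/1001 × 10560 = 57600000/91 frames; B emits 60 × 10560 = 633600.
Difference = 57600/91 frames (≈ 632.9670); B is ahead of A.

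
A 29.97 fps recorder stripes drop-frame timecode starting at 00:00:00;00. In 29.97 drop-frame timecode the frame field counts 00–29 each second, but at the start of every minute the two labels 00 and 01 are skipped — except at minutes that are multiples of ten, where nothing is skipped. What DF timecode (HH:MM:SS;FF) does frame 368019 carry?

Each 10-minute DF block holds 10 × 60 × 30 − 9 × 2 = 17982 frames. 368019 ÷ 17982 → 20 full blocks, remainder 8379.
Within the partial block the first minute is 1800 frames and each further minute 1798, so 4 further minute boundaries passed. Total skipped labels = 18 × 20 + 2 × 4 = 368.
Non-drop label index = 368019 + 368 = 368387; at 30 labels/s that is 03:24:39:17, i.e. DF 03:24:39;17.

03:24:39;17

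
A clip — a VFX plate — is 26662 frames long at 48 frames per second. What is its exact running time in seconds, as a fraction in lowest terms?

13331/24 seconds

Running time = 26662 ÷ (48) = 26662 × 1/48 = 13331/24 s.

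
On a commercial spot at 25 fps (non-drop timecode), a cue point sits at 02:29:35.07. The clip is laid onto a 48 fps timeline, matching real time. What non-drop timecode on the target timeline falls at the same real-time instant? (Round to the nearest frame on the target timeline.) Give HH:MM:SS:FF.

Source frame index: (2×3600 + 29×60 + 35) × 25 + 7 = 224382.
Real time: 224382 / (25) = 224382/25 s.
Target frame: (224382/25) × (48) = 10770336/25 ≈ 430813.440 → 430813.
At 48 labels/s: frame 430813 → 02:29:35:13.

02:29:35:13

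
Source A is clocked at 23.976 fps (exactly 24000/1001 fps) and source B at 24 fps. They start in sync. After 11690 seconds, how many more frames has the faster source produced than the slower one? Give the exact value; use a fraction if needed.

40080/143 frames

A emits 24000/1001 × 11690 = 40080000/143 frames; B emits 24 × 11690 = 280560.
Difference = 40080/143 frames (≈ 280.2797); B is ahead of A.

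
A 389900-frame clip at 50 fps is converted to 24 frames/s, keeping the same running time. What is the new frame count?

Target frames = source frames × (target rate / source rate) = 389900 × (24)/(50) = 389900 × 12/25 = 187152.

187152 frames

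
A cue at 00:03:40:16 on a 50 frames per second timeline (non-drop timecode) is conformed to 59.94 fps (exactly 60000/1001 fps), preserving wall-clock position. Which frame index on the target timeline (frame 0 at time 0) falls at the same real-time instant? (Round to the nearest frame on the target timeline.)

frame 13206

Source frame index: (0×3600 + 3×60 + 40) × 50 + 16 = 11016.
Real time: 11016 / (50) = 5508/25 s.
Target frame: (5508/25) × (60000/1001) = 13219200/1001 ≈ 13205.994 → 13206.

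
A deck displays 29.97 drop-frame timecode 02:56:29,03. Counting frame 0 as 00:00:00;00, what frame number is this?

317355

Complete 10-minute blocks: 17, each 17982 frames → 305694.
Remaining 6 whole minutes in the current block: 1800 + 5 × 1798 = 10790 frames.
Within the current minute: 29 × 30 + 3 − 2 = 871 (labels ;00/;01 skipped at this minute). Total = 305694 + 10790 + 871 = 317355.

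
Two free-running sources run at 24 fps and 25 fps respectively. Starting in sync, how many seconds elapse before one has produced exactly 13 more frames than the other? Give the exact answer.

13 seconds

The gap grows by |25 − 24| = 1 frame per second.
Time for a 13-frame gap: 13 ÷ (1) = 13 s.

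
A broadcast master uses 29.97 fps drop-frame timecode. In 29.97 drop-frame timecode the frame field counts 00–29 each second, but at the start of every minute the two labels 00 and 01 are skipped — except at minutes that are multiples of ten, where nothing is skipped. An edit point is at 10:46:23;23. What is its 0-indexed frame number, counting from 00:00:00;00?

Complete 10-minute blocks: 64, each 17982 frames → 1150848.
Remaining 6 whole minutes in the current block: 1800 + 5 × 1798 = 10790 frames.
Within the current minute: 23 × 30 + 23 − 2 = 711 (labels ;00/;01 skipped at this minute). Total = 1150848 + 10790 + 711 = 1162349.

1162349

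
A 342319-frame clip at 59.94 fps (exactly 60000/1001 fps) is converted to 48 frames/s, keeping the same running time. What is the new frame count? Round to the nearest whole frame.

274129 frames

Frames at target rate = 342319 × (48) / (60000/1001) = 342661319/1250 ≈ 274129.055.
Nearest whole frame: 274129.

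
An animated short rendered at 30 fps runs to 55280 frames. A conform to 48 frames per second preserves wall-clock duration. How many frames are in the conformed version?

Target frames = source frames × (target rate / source rate) = 55280 × (48)/(30) = 55280 × 8/5 = 88448.

88448 frames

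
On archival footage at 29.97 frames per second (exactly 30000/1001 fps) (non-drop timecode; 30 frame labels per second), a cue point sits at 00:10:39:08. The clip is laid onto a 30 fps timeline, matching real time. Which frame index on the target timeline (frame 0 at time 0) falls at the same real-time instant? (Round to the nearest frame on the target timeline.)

Source frame index: (0×3600 + 10×60 + 39) × 30 + 8 = 19178.
Real time: 19178 / (30000/1001) = 9598589/15000 s.
Target frame: (9598589/15000) × (30) = 9598589/500 ≈ 19197.178 → 19197.

frame 19197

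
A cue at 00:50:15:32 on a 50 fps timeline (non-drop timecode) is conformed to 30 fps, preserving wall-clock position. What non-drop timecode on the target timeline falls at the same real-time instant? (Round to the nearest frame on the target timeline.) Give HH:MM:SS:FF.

00:50:15:19

Source frame index: (0×3600 + 50×60 + 15) × 50 + 32 = 150782.
Real time: 150782 / (50) = 75391/25 s.
Target frame: (75391/25) × (30) = 452346/5 ≈ 90469.200 → 90469.
At 30 labels/s: frame 90469 → 00:50:15:19.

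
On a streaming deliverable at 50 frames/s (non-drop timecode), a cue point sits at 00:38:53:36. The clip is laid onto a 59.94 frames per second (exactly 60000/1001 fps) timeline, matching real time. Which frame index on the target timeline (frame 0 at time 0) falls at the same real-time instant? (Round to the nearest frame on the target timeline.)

Source frame index: (0×3600 + 38×60 + 53) × 50 + 36 = 116686.
Real time: 116686 / (50) = 58343/25 s.
Target frame: (58343/25) × (60000/1001) = 140023200/1001 ≈ 139883.317 → 139883.

frame 139883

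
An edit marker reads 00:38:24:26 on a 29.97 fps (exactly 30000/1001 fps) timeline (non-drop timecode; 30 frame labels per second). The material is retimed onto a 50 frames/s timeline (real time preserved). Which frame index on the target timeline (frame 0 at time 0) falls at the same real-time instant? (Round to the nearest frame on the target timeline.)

frame 115359

Source frame index: (0×3600 + 38×60 + 24) × 30 + 26 = 69146.
Real time: 69146 / (30000/1001) = 34607573/15000 s.
Target frame: (34607573/15000) × (50) = 34607573/300 ≈ 115358.577 → 115359.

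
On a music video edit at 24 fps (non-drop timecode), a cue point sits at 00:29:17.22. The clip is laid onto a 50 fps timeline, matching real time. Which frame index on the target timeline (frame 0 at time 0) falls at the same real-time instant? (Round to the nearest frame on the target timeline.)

Source frame index: (0×3600 + 29×60 + 17) × 24 + 22 = 42190.
Real time: 42190 / (24) = 21095/12 s.
Target frame: (21095/12) × (50) = 527375/6 ≈ 87895.833 → 87896.

frame 87896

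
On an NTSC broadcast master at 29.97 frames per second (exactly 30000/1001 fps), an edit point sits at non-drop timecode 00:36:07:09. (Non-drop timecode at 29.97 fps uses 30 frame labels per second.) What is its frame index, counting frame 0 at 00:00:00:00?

Total seconds to the label: (0 × 3600 + 36 × 60 + 7) = 2167.
Frame index = 2167 × 30 + 9 = 65019.

frame 65019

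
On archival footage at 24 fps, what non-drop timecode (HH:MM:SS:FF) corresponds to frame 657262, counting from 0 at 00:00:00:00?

07:36:25:22

657262 ÷ 24 = 27385 full seconds, remainder 22 frames.
27385 s = 7 h 36 min 25 s.
Timecode: 07:36:25:22.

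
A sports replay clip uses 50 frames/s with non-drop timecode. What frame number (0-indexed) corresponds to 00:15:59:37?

frame 47987

Total seconds to the label: (0 × 3600 + 15 × 60 + 59) = 959.
Frame index = 959 × 50 + 37 = 47987.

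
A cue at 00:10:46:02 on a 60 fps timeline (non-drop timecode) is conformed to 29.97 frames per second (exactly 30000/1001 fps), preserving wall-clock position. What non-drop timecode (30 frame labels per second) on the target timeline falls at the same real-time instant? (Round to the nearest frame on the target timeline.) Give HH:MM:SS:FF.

00:10:45:12

Source frame index: (0×3600 + 10×60 + 46) × 60 + 2 = 38762.
Real time: 38762 / (60) = 19381/30 s.
Target frame: (19381/30) × (30000/1001) = 19381000/1001 ≈ 19361.638 → 19362.
At 30 labels/s: frame 19362 → 00:10:45:12.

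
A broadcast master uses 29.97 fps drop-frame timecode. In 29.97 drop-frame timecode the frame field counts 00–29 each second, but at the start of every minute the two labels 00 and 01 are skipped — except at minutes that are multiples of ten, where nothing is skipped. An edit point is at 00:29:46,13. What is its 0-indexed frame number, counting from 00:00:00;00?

53539

Complete 10-minute blocks: 2, each 17982 frames → 35964.
Remaining 9 whole minutes in the current block: 1800 + 8 × 1798 = 16184 frames.
Within the current minute: 46 × 30 + 13 − 2 = 1391 (labels ;00/;01 skipped at this minute). Total = 35964 + 16184 + 1391 = 53539.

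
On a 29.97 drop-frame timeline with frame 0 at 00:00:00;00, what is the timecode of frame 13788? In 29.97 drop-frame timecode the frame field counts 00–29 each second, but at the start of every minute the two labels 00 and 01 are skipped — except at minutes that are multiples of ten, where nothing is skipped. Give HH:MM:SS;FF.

00:07:40;02

Ten DF minutes hold 17982 frames, so frame 13788 lies in block 0 (frames 0–17981) with 13788 frames into that block.
The block's first minute is 1800 frames and the rest 1798 each; 13788 frames reaches minute 7, so 0 × 18 + 7 × 2 = 14 labels have been skipped so far.
Adding those back, label number 13788 + 14 = 13802 at 30 labels/s is 460 s + 2 f = 0 h 7 min 40 s frame 2, i.e. 00:07:40;02.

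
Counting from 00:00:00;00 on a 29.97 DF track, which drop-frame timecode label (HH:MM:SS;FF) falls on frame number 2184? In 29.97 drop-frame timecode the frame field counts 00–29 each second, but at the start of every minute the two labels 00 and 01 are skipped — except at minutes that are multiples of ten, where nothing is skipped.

00:01:12;26

Each 10-minute DF block holds 10 × 60 × 30 − 9 × 2 = 17982 frames. 2184 ÷ 17982 → 0 full blocks, remainder 2184.
Within the partial block the first minute is 1800 frames and each further minute 1798, so 1 further minute boundary passed. Total skipped labels = 18 × 0 + 2 × 1 = 2.
Non-drop label index = 2184 + 2 = 2186; at 30 labels/s that is 00:01:12:26, i.e. DF 00:01:12;26.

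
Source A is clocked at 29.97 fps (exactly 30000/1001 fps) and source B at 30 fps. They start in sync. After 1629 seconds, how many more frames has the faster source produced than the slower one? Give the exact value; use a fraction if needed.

A emits 30000/1001 × 1629 = 48870000/1001 frames; B emits 30 × 1629 = 48870.
Difference = 48870/1001 frames (≈ 48.8212); B is ahead of A.

48870/1001 frames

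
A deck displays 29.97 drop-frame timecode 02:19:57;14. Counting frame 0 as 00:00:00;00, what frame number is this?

As if non-drop at 30 labels/s: (2 × 3600 + 19 × 60 + 57) × 30 + 14 = 251924.
Minute boundaries passed: 139; those not divisible by 10: 139 − 13 = 126; dropped labels = 2 × 126 = 252.
Actual frame index = 251924 − 252 = 251672.

251672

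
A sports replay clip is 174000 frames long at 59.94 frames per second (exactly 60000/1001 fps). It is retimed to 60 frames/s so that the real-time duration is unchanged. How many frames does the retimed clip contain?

Target frames = source frames × (target rate / source rate) = 174000 × (60)/(60000/1001) = 174000 × 1001/1000 = 174174.

174174 frames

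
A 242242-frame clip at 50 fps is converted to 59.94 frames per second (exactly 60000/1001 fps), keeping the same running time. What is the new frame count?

Target frames = source frames × (target rate / source rate) = 242242 × (60000/1001)/(50) = 242242 × 1200/1001 = 290400.

290400 frames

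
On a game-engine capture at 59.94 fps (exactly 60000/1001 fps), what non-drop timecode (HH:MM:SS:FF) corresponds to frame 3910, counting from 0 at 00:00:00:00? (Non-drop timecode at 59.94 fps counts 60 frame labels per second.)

3910 ÷ 60 = 65 full seconds, remainder 10 frames.
65 s = 0 h 1 min 5 s.
Timecode: 00:01:05:10.

00:01:05:10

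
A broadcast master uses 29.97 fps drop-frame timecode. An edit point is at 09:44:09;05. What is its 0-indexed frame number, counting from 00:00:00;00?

1050423

Complete 10-minute blocks: 58, each 17982 frames → 1042956.
Remaining 4 whole minutes in the current block: 1800 + 3 × 1798 = 7194 frames.
Within the current minute: 9 × 30 + 5 − 2 = 273 (labels ;00/;01 skipped at this minute). Total = 1042956 + 7194 + 273 = 1050423.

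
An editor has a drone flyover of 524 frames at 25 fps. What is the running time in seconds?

Running time = 524 / (25) = 20.96 s.

20.96 seconds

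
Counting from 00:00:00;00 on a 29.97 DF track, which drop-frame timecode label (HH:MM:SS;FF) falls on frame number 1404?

Ten DF minutes hold 17982 frames, so frame 1404 lies in block 0 (frames 0–17981) with 1404 frames into that block.
The block's first minute is 1800 frames and the rest 1798 each; 1404 frames reaches minute 0, so 0 × 18 + 0 × 2 = 0 labels have been skipped so far.
Adding those back, label number 1404 + 0 = 1404 at 30 labels/s is 46 s + 24 f = 0 h 0 min 46 s frame 24, i.e. 00:00:46;24.

00:00:46;24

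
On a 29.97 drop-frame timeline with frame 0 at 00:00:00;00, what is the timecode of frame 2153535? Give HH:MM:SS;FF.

19:57:36;11

Ten DF minutes hold 17982 frames, so frame 2153535 lies in block 119 (frames 2139858–2157839) with 13677 frames into that block.
The block's first minute is 1800 frames and the rest 1798 each; 13677 frames reaches minute 7, so 119 × 18 + 7 × 2 = 2156 labels have been skipped so far.
Adding those back, label number 2153535 + 2156 = 2155691 at 30 labels/s is 71856 s + 11 f = 19 h 57 min 36 s frame 11, i.e. 19:57:36;11.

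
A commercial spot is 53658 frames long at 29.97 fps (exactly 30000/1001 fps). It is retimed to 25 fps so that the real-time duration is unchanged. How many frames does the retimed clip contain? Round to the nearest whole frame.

44760 frames

Frames at target rate = 53658 × (25) / (30000/1001) = 8951943/200 ≈ 44759.715.
Nearest whole frame: 44760.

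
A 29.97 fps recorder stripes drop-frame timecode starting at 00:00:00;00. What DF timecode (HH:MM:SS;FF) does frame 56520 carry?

00:31:25;26

Each 10-minute DF block holds 10 × 60 × 30 − 9 × 2 = 17982 frames. 56520 ÷ 17982 → 3 full blocks, remainder 2574.
Within the partial block the first minute is 1800 frames and each further minute 1798, so 1 further minute boundary passed. Total skipped labels = 18 × 3 + 2 × 1 = 56.
Non-drop label index = 56520 + 56 = 56576; at 30 labels/s that is 00:31:25:26, i.e. DF 00:31:25;26.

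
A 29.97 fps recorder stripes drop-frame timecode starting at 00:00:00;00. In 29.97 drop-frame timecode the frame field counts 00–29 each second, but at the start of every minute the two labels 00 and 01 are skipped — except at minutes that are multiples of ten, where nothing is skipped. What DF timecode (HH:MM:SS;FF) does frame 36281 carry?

00:20:10;17

Ten DF minutes hold 17982 frames, so frame 36281 lies in block 2 (frames 35964–53945) with 317 frames into that block.
The block's first minute is 1800 frames and the rest 1798 each; 317 frames reaches minute 0, so 2 × 18 + 0 × 2 = 36 labels have been skipped so far.
Adding those back, label number 36281 + 36 = 36317 at 30 labels/s is 1210 s + 17 f = 0 h 20 min 10 s frame 17, i.e. 00:20:10;17.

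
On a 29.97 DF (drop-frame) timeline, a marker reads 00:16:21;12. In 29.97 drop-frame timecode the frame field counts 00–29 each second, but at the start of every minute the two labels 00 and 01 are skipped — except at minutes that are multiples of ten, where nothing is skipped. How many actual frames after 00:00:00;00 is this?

As if non-drop at 30 labels/s: (0 × 3600 + 16 × 60 + 21) × 30 + 12 = 29442.
Minute boundaries passed: 16; those not divisible by 10: 16 − 1 = 15; dropped labels = 2 × 15 = 30.
Actual frame index = 29442 − 30 = 29412.

29412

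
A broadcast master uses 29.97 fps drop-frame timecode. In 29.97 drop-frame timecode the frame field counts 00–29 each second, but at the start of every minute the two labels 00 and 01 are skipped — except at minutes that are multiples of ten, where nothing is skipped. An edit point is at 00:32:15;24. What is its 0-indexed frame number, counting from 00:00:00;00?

58016

Complete 10-minute blocks: 3, each 17982 frames → 53946.
Remaining 2 whole minutes in the current block: 1800 + 1 × 1798 = 3598 frames.
Within the current minute: 15 × 30 + 24 − 2 = 472 (labels ;00/;01 skipped at this minute). Total = 53946 + 3598 + 472 = 58016.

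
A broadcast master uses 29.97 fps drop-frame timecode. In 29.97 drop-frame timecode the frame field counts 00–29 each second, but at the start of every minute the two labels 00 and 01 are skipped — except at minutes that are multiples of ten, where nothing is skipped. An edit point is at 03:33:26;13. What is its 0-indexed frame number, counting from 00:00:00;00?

383809

As if non-drop at 30 labels/s: (3 × 3600 + 33 × 60 + 26) × 30 + 13 = 384193.
Minute boundaries passed: 213; those not divisible by 10: 213 − 21 = 192; dropped labels = 2 × 192 = 384.
Actual frame index = 384193 − 384 = 383809.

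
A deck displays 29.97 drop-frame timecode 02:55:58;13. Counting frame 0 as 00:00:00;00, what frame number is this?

As if non-drop at 30 labels/s: (2 × 3600 + 55 × 60 + 58) × 30 + 13 = 316753.
Minute boundaries passed: 175; those not divisible by 10: 175 − 17 = 158; dropped labels = 2 × 158 = 316.
Actual frame index = 316753 − 316 = 316437.

316437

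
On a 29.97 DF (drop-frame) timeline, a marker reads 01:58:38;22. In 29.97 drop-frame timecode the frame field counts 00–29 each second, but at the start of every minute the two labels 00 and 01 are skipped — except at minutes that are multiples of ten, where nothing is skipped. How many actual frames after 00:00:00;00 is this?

213348

Complete 10-minute blocks: 11, each 17982 frames → 197802.
Remaining 8 whole minutes in the current block: 1800 + 7 × 1798 = 14386 frames.
Within the current minute: 38 × 30 + 22 − 2 = 1160 (labels ;00/;01 skipped at this minute). Total = 197802 + 14386 + 1160 = 213348.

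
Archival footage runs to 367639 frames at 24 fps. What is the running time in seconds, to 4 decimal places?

15318.2917 seconds

Running time = 367639 × 1/24 = 367639/24 s ≈ 15318.2917 s.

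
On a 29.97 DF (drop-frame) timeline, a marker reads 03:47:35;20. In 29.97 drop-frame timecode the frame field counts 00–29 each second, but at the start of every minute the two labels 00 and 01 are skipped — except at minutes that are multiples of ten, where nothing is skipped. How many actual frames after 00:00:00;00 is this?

409260

As if non-drop at 30 labels/s: (3 × 3600 + 47 × 60 + 35) × 30 + 20 = 409670.
Minute boundaries passed: 227; those not divisible by 10: 227 − 22 = 205; dropped labels = 2 × 205 = 410.
Actual frame index = 409670 − 410 = 409260.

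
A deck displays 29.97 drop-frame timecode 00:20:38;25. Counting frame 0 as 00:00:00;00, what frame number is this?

37129

Complete 10-minute blocks: 2, each 17982 frames → 35964.
Remaining 0 whole minutes in the current block: 0 frames.
Within the current minute: 38 × 30 + 25 = 1165. Total = 35964 + 0 + 1165 = 37129.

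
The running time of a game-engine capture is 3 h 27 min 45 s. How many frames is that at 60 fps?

747900 frames

3 h 27 min 45 s = 12465 s.
Frames = 12465 × 60 = 747900.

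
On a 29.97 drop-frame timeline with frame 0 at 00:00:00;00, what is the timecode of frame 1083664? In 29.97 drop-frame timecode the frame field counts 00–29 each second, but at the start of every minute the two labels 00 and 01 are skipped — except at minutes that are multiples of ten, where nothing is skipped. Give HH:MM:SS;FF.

10:02:38;08

Each 10-minute DF block holds 10 × 60 × 30 − 9 × 2 = 17982 frames. 1083664 ÷ 17982 → 60 full blocks, remainder 4744.
Within the partial block the first minute is 1800 frames and each further minute 1798, so 2 further minute boundaries passed. Total skipped labels = 18 × 60 + 2 × 2 = 1084.
Non-drop label index = 1083664 + 1084 = 1084748; at 30 labels/s that is 10:02:38:08, i.e. DF 10:02:38;08.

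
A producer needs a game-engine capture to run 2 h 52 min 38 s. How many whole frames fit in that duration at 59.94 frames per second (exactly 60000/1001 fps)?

2 h 52 min 38 s = 10358 s.
Frames = 10358 × 60000/1001 = 621480000/1001 ≈ 620859.1409.
Complete frames: 620859.

620859 frames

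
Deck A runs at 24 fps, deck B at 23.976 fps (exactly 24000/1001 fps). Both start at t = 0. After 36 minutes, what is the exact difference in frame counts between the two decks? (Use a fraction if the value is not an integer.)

51840/1001 frames

36 min = 2160 s.
A emits 24 × 2160 = 51840 frames; B emits 24000/1001 × 2160 = 51840000/1001.
Difference = 51840/1001 frames (≈ 51.7882); B is behind A.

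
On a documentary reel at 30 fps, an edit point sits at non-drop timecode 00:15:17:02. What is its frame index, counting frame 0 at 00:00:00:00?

frame 27512

Total seconds to the label: (0 × 3600 + 15 × 60 + 17) = 917.
Frame index = 917 × 30 + 2 = 27512.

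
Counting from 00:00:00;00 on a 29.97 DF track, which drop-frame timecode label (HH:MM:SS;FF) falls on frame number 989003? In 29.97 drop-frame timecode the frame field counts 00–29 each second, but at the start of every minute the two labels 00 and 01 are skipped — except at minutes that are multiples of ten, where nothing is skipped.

Ten DF minutes hold 17982 frames, so frame 989003 lies in block 54 (frames 971028–989009) with 17975 frames into that block.
The block's first minute is 1800 frames and the rest 1798 each; 17975 frames reaches minute 9, so 54 × 18 + 9 × 2 = 990 labels have been skipped so far.
Adding those back, label number 989003 + 990 = 989993 at 30 labels/s is 32999 s + 23 f = 9 h 9 min 59 s frame 23, i.e. 09:09:59;23.

09:09:59;23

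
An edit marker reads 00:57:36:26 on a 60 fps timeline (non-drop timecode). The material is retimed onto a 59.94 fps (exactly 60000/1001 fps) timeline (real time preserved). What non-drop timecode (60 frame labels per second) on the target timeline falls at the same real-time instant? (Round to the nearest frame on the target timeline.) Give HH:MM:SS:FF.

00:57:32:59

Source frame index: (0×3600 + 57×60 + 36) × 60 + 26 = 207386.
Real time: 207386 / (60) = 103693/30 s.
Target frame: (103693/30) × (60000/1001) = 207386000/1001 ≈ 207178.821 → 207179.
At 60 labels/s: frame 207179 → 00:57:32:59.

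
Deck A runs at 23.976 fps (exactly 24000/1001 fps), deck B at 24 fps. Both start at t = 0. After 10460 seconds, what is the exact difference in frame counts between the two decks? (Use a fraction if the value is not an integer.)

251040/1001 frames

A emits 24000/1001 × 10460 = 251040000/1001 frames; B emits 24 × 10460 = 251040.
Difference = 251040/1001 frames (≈ 250.7892); B is ahead of A.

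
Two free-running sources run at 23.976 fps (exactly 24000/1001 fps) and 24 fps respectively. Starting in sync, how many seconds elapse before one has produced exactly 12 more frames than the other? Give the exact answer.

500.5 seconds

The gap grows by |24 − 24000/1001| = 24/1001 frames per second.
Time for a 12-frame gap: 12 ÷ (24/1001) = 500.5 s.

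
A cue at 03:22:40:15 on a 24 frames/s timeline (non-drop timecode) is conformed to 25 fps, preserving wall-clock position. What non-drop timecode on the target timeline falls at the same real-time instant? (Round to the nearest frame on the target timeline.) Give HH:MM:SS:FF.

Source frame index: (3×3600 + 22×60 + 40) × 24 + 15 = 291855.
Real time: 291855 / (24) = 97285/8 s.
Target frame: (97285/8) × (25) = 2432125/8 ≈ 304015.625 → 304016.
At 25 labels/s: frame 304016 → 03:22:40:16.

03:22:40:16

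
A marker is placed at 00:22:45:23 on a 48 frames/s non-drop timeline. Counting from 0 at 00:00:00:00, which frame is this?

65543

Total seconds to the label: (0 × 3600 + 22 × 60 + 45) = 1365.
Frame index = 1365 × 48 + 23 = 65543.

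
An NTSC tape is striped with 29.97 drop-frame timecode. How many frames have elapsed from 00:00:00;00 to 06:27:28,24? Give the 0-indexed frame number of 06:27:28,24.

696766

Complete 10-minute blocks: 38, each 17982 frames → 683316.
Remaining 7 whole minutes in the current block: 1800 + 6 × 1798 = 12588 frames.
Within the current minute: 28 × 30 + 24 − 2 = 862 (labels ;00/;01 skipped at this minute). Total = 683316 + 12588 + 862 = 696766.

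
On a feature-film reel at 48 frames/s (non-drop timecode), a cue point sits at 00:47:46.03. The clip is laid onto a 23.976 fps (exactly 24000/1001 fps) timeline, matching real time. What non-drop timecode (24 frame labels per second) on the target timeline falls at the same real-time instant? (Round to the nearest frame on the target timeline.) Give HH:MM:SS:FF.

00:47:43:05

Source frame index: (0×3600 + 47×60 + 46) × 48 + 3 = 137571.
Real time: 137571 / (48) = 45857/16 s.
Target frame: (45857/16) × (24000/1001) = 9826500/143 ≈ 68716.783 → 68717.
At 24 labels/s: frame 68717 → 00:47:43:05.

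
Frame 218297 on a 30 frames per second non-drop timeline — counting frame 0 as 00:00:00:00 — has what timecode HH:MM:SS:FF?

218297 ÷ 30 = 7276 full seconds, remainder 17 frames.
7276 s = 2 h 1 min 16 s.
Timecode: 02:01:16:17.

02:01:16:17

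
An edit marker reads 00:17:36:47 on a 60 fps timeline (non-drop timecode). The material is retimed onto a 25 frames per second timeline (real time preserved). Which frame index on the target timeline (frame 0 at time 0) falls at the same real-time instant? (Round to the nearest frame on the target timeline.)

frame 26420

Source frame index: (0×3600 + 17×60 + 36) × 60 + 47 = 63407.
Real time: 63407 / (60) = 63407/60 s.
Target frame: (63407/60) × (25) = 317035/12 ≈ 26419.583 → 26420.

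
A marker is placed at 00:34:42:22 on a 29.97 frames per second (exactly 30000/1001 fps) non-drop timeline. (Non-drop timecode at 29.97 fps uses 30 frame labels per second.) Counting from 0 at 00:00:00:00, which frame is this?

Total seconds to the label: (0 × 3600 + 34 × 60 + 42) = 2082.
Frame index = 2082 × 30 + 22 = 62482.

62482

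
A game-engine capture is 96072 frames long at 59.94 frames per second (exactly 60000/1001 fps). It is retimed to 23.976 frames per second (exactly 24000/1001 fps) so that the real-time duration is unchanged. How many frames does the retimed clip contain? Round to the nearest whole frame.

Frames at target rate = 96072 × (24000/1001) / (60000/1001) = 192144/5 ≈ 38428.800.
Nearest whole frame: 38429.

38429 frames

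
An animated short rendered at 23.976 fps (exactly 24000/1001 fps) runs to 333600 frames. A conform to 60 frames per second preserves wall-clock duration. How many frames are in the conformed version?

Target frames = source frames × (target rate / source rate) = 333600 × (60)/(24000/1001) = 333600 × 1001/400 = 834834.

834834 frames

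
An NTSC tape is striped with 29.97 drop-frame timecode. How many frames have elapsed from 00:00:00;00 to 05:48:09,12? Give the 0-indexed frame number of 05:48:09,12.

626054

As if non-drop at 30 labels/s: (5 × 3600 + 48 × 60 + 9) × 30 + 12 = 626682.
Minute boundaries passed: 348; those not divisible by 10: 348 − 34 = 314; dropped labels = 2 × 314 = 628.
Actual frame index = 626682 − 628 = 626054.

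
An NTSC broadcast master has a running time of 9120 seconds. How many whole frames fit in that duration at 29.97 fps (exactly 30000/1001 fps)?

Frames = 9120 × 30000/1001 = 273600000/1001 ≈ 273326.6733.
Complete frames: 273326.

273326 frames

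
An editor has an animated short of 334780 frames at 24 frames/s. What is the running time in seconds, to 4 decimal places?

13949.1667 seconds

Running time = 334780 × 1/24 = 83695/6 s ≈ 13949.1667 s.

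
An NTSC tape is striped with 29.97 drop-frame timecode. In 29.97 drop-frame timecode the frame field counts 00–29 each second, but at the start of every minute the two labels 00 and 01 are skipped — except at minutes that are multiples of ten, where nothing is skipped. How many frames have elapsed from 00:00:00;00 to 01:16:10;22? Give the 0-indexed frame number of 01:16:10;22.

Complete 10-minute blocks: 7, each 17982 frames → 125874.
Remaining 6 whole minutes in the current block: 1800 + 5 × 1798 = 10790 frames.
Within the current minute: 10 × 30 + 22 − 2 = 320 (labels ;00/;01 skipped at this minute). Total = 125874 + 10790 + 320 = 136984.

136984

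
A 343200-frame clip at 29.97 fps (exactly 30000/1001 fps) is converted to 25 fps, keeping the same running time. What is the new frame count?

286286 frames

Target frames = source frames × (target rate / source rate) = 343200 × (25)/(30000/1001) = 343200 × 1001/1200 = 286286.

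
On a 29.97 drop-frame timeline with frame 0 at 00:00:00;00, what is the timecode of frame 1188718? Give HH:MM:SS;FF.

Each 10-minute DF block holds 10 × 60 × 30 − 9 × 2 = 17982 frames. 1188718 ÷ 17982 → 66 full blocks, remainder 1906.
Within the partial block the first minute is 1800 frames and each further minute 1798, so 1 further minute boundary passed. Total skipped labels = 18 × 66 + 2 × 1 = 1190.
Non-drop label index = 1188718 + 1190 = 1189908; at 30 labels/s that is 11:01:03:18, i.e. DF 11:01:03;18.

11:01:03;18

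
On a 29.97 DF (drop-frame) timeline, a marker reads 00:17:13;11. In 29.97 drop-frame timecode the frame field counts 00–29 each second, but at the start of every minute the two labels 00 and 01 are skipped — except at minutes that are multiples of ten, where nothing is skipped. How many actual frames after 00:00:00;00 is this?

30969

Complete 10-minute blocks: 1, each 17982 frames → 17982.
Remaining 7 whole minutes in the current block: 1800 + 6 × 1798 = 12588 frames.
Within the current minute: 13 × 30 + 11 − 2 = 399 (labels ;00/;01 skipped at this minute). Total = 17982 + 12588 + 399 = 30969.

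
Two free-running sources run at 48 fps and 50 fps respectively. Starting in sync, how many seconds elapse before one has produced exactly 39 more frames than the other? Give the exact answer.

19.5 seconds

The gap grows by |50 − 48| = 2 frames per second.
Time for a 39-frame gap: 39 ÷ (2) = 19.5 s.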